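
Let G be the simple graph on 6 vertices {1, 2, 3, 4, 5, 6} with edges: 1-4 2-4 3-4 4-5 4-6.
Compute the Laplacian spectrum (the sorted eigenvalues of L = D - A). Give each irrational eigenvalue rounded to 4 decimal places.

[0, 1, 1, 1, 1, 6]

With the vertex order [1, 2, 3, 4, 5, 6], the degrees are [1, 1, 1, 5, 1, 1], giving D = diag(1, 1, 1, 5, 1, 1) and L = D - A. The multiplicity of 0 as a Laplacian eigenvalue equals the number of connected components.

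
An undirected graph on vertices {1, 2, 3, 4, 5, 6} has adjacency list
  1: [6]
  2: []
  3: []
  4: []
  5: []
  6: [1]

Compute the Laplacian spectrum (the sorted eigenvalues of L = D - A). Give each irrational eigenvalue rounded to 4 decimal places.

[0, 0, 0, 0, 0, 2]

Each diagonal entry of L is the vertex degree and each off-diagonal entry is -1 where an edge is present, 0 otherwise; in the order [1, 2, 3, 4, 5, 6] the diagonal is [1, 0, 0, 0, 0, 1]. Since every row of L sums to 0, the all-ones vector is in the kernel and 0 is an eigenvalue. The 5 zero eigenvalues correspond to the 5 connected components. There are 5 zeros in the spectrum, matching the 5 components.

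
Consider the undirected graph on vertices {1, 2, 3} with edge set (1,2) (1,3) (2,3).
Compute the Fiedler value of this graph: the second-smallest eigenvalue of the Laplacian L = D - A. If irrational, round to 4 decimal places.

Each diagonal entry of L is the vertex degree and each off-diagonal entry is -1 where an edge is present, 0 otherwise; in the order [1, 2, 3] the diagonal is [2, 2, 2]. The sorted Laplacian eigenvalues are [0, 3, 3]; the algebraic connectivity is the second entry, 3. The eigenvalues sum to 6, which equals trace(L) = 2|E|. By the matrix-tree theorem the graph has (1/3) * product of the nonzero eigenvalues = 3 spanning trees.

3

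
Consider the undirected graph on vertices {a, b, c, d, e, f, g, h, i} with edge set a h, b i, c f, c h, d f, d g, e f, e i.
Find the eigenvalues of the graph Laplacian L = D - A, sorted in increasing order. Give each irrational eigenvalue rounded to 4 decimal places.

Each diagonal entry of L is the vertex degree and each off-diagonal entry is -1 where an edge is present, 0 otherwise; in the order [a, b, c, d, e, f, g, h, i] the diagonal is [1, 1, 2, 2, 2, 3, 1, 2, 2]. Since every row of L sums to 0, the all-ones vector is in the kernel and 0 is an eigenvalue.

[0, 0.1981, 0.3004, 1, 1.5550, 2.2391, 3, 3.2470, 4.4605]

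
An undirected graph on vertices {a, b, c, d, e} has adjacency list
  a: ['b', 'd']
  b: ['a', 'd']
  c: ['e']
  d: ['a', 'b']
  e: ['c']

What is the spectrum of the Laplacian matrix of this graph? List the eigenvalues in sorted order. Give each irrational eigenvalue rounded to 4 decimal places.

Each diagonal entry of L is the vertex degree and each off-diagonal entry is -1 where an edge is present, 0 otherwise; in the order [a, b, c, d, e] the diagonal is [2, 2, 1, 2, 1]. Since every row of L sums to 0, the all-ones vector is in the kernel and 0 is an eigenvalue. The 2 zero eigenvalues correspond to the 2 connected components. There are 2 zeros in the spectrum, matching the 2 components.

[0, 0, 2, 3, 3]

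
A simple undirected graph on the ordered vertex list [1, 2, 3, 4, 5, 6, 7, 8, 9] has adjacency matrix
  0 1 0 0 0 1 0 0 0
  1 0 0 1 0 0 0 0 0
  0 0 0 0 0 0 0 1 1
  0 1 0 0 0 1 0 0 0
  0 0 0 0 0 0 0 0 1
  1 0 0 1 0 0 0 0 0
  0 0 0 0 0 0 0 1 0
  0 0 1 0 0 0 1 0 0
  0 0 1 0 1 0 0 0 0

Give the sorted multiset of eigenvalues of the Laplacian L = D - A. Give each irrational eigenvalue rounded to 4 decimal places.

[0, 0, 0.3820, 1.3820, 2, 2, 2.6180, 3.6180, 4]

With the vertex order [1, 2, 3, 4, 5, 6, 7, 8, 9], the degrees are [2, 2, 2, 2, 1, 2, 1, 2, 2], giving D = diag(2, 2, 2, 2, 1, 2, 1, 2, 2) and L = D - A. Since every row of L sums to 0, the all-ones vector is in the kernel and 0 is an eigenvalue. The 2 zero eigenvalues correspond to the 2 connected components. The eigenvalues sum to 16, which equals trace(L) = 2|E|.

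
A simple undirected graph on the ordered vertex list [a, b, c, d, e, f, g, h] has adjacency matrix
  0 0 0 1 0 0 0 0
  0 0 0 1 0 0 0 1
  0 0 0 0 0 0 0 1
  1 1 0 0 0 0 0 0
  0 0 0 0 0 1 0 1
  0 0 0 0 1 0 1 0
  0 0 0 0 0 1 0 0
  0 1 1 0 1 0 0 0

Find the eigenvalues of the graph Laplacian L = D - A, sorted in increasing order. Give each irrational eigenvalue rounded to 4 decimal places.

[0, 0.1981, 0.4915, 1.3204, 1.5550, 2.8258, 3.2470, 4.3623]

With the vertex order [a, b, c, d, e, f, g, h], the degrees are [1, 2, 1, 2, 2, 2, 1, 3], giving D = diag(1, 2, 1, 2, 2, 2, 1, 3) and L = D - A. L is symmetric positive semidefinite, so every eigenvalue is real and nonnegative. The single zero eigenvalue shows the graph is connected. By the matrix-tree theorem the graph has (1/8) * product of the nonzero eigenvalues = 1 spanning tree.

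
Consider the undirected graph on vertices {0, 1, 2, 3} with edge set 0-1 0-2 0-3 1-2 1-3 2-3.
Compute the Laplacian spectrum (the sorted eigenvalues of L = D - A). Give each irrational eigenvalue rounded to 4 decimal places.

[0, 4, 4, 4]

With the vertex order [0, 1, 2, 3], the degrees are [3, 3, 3, 3], giving D = diag(3, 3, 3, 3) and L = D - A. L is symmetric positive semidefinite, so every eigenvalue is real and nonnegative.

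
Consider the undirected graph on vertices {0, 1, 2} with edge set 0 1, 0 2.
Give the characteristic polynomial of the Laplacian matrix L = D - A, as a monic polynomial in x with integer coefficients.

Each diagonal entry of L is the vertex degree and each off-diagonal entry is -1 where an edge is present, 0 otherwise; in the order [0, 1, 2] the diagonal is [2, 1, 1]. The eigenvalues of L are [0, 1, 3]; the characteristic polynomial is the product of (x - lambda_i), which multiplies out to x^3 - 4x^2 + 3x. The coefficient of x^2 equals -trace(L) = -4, matching the sum of degrees. The eigenvalues sum to 4, which equals trace(L) = 2|E|.

x^3 - 4x^2 + 3x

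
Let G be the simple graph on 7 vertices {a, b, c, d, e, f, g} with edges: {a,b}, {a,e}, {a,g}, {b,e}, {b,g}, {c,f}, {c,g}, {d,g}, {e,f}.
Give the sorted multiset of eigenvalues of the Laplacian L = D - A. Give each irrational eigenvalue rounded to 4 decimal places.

[0, 0.8214, 1.3025, 2.3301, 4, 4.2089, 5.3371]

Each diagonal entry of L is the vertex degree and each off-diagonal entry is -1 where an edge is present, 0 otherwise; in the order [a, b, c, d, e, f, g] the diagonal is [3, 3, 2, 1, 3, 2, 4]. Diagonalising L (or applying a numerical eigensolver to the 7x7 matrix) gives the spectrum above.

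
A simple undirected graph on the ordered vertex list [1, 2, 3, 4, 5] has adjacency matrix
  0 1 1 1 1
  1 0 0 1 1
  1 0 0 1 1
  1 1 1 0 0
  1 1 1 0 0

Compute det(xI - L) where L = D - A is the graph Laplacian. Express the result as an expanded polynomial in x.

Reading degrees in the order [1, 2, 3, 4, 5] gives [4, 3, 3, 3, 3]; set D = diag(4, 3, 3, 3, 3) and form L = D - A. Computing det(xI - L) by cofactor expansion (or equivalently via sum-over-permutations) gives x^5 - 16x^4 + 94x^3 - 240x^2 + 225x. Since p(0) = det(-L) = 0, x divides p(x). By the matrix-tree theorem the graph has (1/5) * product of the nonzero eigenvalues = 45 spanning trees.

x^5 - 16x^4 + 94x^3 - 240x^2 + 225x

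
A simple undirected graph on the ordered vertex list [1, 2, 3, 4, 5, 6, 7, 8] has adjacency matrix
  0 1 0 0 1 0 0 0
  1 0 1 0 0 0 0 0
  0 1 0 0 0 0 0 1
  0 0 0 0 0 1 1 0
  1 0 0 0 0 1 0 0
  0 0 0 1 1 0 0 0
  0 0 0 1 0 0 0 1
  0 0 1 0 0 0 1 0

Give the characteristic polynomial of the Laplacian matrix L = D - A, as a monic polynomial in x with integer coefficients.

Reading degrees in the order [1, 2, 3, 4, 5, 6, 7, 8] gives [2, 2, 2, 2, 2, 2, 2, 2]; set D = diag(2, 2, 2, 2, 2, 2, 2, 2) and form L = D - A. Computing det(xI - L) by cofactor expansion (or equivalently via sum-over-permutations) gives x^8 - 16x^7 + 104x^6 - 352x^5 + 660x^4 - 672x^3 + 336x^2 - 64x. Since p(0) = det(-L) = 0, x divides p(x).

x^8 - 16x^7 + 104x^6 - 352x^5 + 660x^4 - 672x^3 + 336x^2 - 64x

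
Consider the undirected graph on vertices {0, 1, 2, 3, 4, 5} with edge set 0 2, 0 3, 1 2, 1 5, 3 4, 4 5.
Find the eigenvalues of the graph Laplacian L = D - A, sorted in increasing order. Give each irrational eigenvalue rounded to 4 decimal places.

Each diagonal entry of L is the vertex degree and each off-diagonal entry is -1 where an edge is present, 0 otherwise; in the order [0, 1, 2, 3, 4, 5] the diagonal is [2, 2, 2, 2, 2, 2]. Diagonalising L (or applying a numerical eigensolver to the 6x6 matrix) gives the spectrum above. The eigenvalues sum to 12, which equals trace(L) = 2|E|. By the matrix-tree theorem the graph has (1/6) * product of the nonzero eigenvalues = 6 spanning trees.

[0, 1, 1, 3, 3, 4]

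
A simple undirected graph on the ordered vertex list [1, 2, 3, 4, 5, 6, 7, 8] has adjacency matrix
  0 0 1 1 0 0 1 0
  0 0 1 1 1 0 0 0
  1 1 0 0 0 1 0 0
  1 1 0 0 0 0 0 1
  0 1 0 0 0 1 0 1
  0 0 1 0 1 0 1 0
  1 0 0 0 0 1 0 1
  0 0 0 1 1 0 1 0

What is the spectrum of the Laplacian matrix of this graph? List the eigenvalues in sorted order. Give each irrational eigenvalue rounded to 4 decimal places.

[0, 2, 2, 2, 4, 4, 4, 6]

Each diagonal entry of L is the vertex degree and each off-diagonal entry is -1 where an edge is present, 0 otherwise; in the order [1, 2, 3, 4, 5, 6, 7, 8] the diagonal is [3, 3, 3, 3, 3, 3, 3, 3]. Since every row of L sums to 0, the all-ones vector is in the kernel and 0 is an eigenvalue. The single zero eigenvalue shows the graph is connected. The eigenvalues sum to 24, which equals trace(L) = 2|E|. By the matrix-tree theorem the graph has (1/8) * product of the nonzero eigenvalues = 384 spanning trees.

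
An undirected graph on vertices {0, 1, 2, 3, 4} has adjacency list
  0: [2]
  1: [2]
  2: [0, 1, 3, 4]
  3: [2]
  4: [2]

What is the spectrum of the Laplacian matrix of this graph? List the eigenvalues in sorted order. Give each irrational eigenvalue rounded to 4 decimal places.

[0, 1, 1, 1, 5]

Each diagonal entry of L is the vertex degree and each off-diagonal entry is -1 where an edge is present, 0 otherwise; in the order [0, 1, 2, 3, 4] the diagonal is [1, 1, 4, 1, 1]. The multiplicity of 0 as a Laplacian eigenvalue equals the number of connected components. The single zero eigenvalue shows the graph is connected.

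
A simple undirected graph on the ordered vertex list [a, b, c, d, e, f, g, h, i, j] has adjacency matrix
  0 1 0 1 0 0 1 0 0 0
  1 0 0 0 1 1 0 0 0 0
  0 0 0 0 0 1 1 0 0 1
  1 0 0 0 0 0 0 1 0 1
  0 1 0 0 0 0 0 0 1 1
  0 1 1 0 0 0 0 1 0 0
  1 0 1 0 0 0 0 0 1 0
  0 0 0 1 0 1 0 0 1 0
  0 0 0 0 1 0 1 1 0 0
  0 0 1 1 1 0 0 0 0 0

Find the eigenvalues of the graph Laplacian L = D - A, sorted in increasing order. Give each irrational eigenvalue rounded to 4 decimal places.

[0, 2, 2, 2, 2, 2, 5, 5, 5, 5]

Each diagonal entry of L is the vertex degree and each off-diagonal entry is -1 where an edge is present, 0 otherwise; in the order [a, b, c, d, e, f, g, h, i, j] the diagonal is [3, 3, 3, 3, 3, 3, 3, 3, 3, 3]. L is symmetric positive semidefinite, so every eigenvalue is real and nonnegative. The single zero eigenvalue shows the graph is connected. The largest eigenvalue, 5, is at most the vertex count 10.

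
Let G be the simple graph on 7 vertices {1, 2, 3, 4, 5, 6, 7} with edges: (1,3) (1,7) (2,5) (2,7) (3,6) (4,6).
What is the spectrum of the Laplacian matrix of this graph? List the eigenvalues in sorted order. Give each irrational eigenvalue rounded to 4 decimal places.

[0, 0.1981, 0.7530, 1.5550, 2.4450, 3.2470, 3.8019]

With the vertex order [1, 2, 3, 4, 5, 6, 7], the degrees are [2, 2, 2, 1, 1, 2, 2], giving D = diag(2, 2, 2, 1, 1, 2, 2) and L = D - A. L is symmetric positive semidefinite, so every eigenvalue is real and nonnegative.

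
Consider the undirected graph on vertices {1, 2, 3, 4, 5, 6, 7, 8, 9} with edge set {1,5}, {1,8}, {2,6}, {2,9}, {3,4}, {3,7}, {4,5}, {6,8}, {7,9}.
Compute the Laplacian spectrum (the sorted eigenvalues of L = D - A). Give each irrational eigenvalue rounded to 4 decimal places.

[0, 0.4679, 0.4679, 1.6527, 1.6527, 3, 3, 3.8794, 3.8794]

Each diagonal entry of L is the vertex degree and each off-diagonal entry is -1 where an edge is present, 0 otherwise; in the order [1, 2, 3, 4, 5, 6, 7, 8, 9] the diagonal is [2, 2, 2, 2, 2, 2, 2, 2, 2]. L is symmetric positive semidefinite, so every eigenvalue is real and nonnegative. The single zero eigenvalue shows the graph is connected. By the matrix-tree theorem the graph has (1/9) * product of the nonzero eigenvalues = 9 spanning trees.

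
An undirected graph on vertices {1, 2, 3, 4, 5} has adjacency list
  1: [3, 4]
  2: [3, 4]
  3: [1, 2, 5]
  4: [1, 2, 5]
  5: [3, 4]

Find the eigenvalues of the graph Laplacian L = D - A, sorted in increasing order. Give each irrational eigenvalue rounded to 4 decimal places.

[0, 2, 2, 3, 5]

Reading degrees in the order [1, 2, 3, 4, 5] gives [2, 2, 3, 3, 2]; set D = diag(2, 2, 3, 3, 2) and form L = D - A. L is symmetric positive semidefinite, so every eigenvalue is real and nonnegative. The single zero eigenvalue shows the graph is connected. There is one zero in the spectrum, matching the 1 component. The eigenvalues sum to 12, which equals trace(L) = 2|E|.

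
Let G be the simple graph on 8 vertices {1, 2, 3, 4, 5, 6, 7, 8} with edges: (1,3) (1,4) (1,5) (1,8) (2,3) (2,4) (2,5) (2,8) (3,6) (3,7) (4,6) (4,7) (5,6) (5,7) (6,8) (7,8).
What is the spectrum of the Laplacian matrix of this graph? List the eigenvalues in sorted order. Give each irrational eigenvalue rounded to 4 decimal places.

[0, 4, 4, 4, 4, 4, 4, 8]

With the vertex order [1, 2, 3, 4, 5, 6, 7, 8], the degrees are [4, 4, 4, 4, 4, 4, 4, 4], giving D = diag(4, 4, 4, 4, 4, 4, 4, 4) and L = D - A. Since every row of L sums to 0, the all-ones vector is in the kernel and 0 is an eigenvalue. The single zero eigenvalue shows the graph is connected. There is one zero in the spectrum, matching the 1 component.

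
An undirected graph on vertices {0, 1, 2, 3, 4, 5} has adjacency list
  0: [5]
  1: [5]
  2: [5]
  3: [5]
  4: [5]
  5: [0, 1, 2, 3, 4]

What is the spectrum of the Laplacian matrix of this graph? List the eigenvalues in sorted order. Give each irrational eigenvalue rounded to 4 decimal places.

Each diagonal entry of L is the vertex degree and each off-diagonal entry is -1 where an edge is present, 0 otherwise; in the order [0, 1, 2, 3, 4, 5] the diagonal is [1, 1, 1, 1, 1, 5]. Diagonalising L (or applying a numerical eigensolver to the 6x6 matrix) gives the spectrum above. The single zero eigenvalue shows the graph is connected. By the matrix-tree theorem the graph has (1/6) * product of the nonzero eigenvalues = 1 spanning tree. There is one zero in the spectrum, matching the 1 component.

[0, 1, 1, 1, 1, 6]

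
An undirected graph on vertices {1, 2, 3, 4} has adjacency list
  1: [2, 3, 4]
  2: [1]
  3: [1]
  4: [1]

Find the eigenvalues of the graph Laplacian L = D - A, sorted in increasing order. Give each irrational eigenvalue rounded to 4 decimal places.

[0, 1, 1, 4]

Reading degrees in the order [1, 2, 3, 4] gives [3, 1, 1, 1]; set D = diag(3, 1, 1, 1) and form L = D - A. The multiplicity of 0 as a Laplacian eigenvalue equals the number of connected components. The single zero eigenvalue shows the graph is connected.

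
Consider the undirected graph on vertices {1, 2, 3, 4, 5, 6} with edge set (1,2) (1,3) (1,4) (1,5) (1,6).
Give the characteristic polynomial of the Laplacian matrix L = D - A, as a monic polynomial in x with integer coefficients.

Each diagonal entry of L is the vertex degree and each off-diagonal entry is -1 where an edge is present, 0 otherwise; in the order [1, 2, 3, 4, 5, 6] the diagonal is [5, 1, 1, 1, 1, 1]. The eigenvalues of L are [0, 1, 1, 1, 1, 6]; the characteristic polynomial is the product of (x - lambda_i), which multiplies out to x^6 - 10x^5 + 30x^4 - 40x^3 + 25x^2 - 6x. The coefficient of x^5 equals -trace(L) = -10, matching the sum of degrees. The eigenvalues sum to 10, which equals trace(L) = 2|E|.

x^6 - 10x^5 + 30x^4 - 40x^3 + 25x^2 - 6x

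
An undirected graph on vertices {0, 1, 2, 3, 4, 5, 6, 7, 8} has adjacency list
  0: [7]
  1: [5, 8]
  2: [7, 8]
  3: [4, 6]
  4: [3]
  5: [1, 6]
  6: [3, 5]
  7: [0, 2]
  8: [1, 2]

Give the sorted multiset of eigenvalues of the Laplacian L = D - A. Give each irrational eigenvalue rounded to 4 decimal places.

[0, 0.1206, 0.4679, 1, 1.6527, 2.3473, 3, 3.5321, 3.8794]

Reading degrees in the order [0, 1, 2, 3, 4, 5, 6, 7, 8] gives [1, 2, 2, 2, 1, 2, 2, 2, 2]; set D = diag(1, 2, 2, 2, 1, 2, 2, 2, 2) and form L = D - A. Diagonalising L (or applying a numerical eigensolver to the 9x9 matrix) gives the spectrum above. The single zero eigenvalue shows the graph is connected. There is one zero in the spectrum, matching the 1 component.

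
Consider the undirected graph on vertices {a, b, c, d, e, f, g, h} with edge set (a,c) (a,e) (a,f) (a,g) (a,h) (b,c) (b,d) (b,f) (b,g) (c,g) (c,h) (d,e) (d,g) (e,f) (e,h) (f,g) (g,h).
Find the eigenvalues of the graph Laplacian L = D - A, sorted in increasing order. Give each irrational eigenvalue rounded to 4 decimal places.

[0, 2.5858, 3.1864, 3.5858, 5.4142, 5.4707, 6.4142, 7.3429]

With the vertex order [a, b, c, d, e, f, g, h], the degrees are [5, 4, 4, 3, 4, 4, 6, 4], giving D = diag(5, 4, 4, 3, 4, 4, 6, 4) and L = D - A. The multiplicity of 0 as a Laplacian eigenvalue equals the number of connected components. The largest eigenvalue, 7.3429, is at most the vertex count 8.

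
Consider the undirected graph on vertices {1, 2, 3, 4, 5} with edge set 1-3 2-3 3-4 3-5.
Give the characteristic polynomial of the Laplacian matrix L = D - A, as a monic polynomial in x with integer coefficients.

x^5 - 8x^4 + 18x^3 - 16x^2 + 5x

With the vertex order [1, 2, 3, 4, 5], the degrees are [1, 1, 4, 1, 1], giving D = diag(1, 1, 4, 1, 1) and L = D - A. Computing det(xI - L) by cofactor expansion (or equivalently via sum-over-permutations) gives x^5 - 8x^4 + 18x^3 - 16x^2 + 5x. The coefficient of x^4 equals -trace(L) = -8, matching the sum of degrees.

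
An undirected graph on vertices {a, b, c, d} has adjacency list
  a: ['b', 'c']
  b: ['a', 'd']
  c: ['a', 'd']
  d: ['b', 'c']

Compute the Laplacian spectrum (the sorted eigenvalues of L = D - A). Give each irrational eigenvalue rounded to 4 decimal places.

[0, 2, 2, 4]

Reading degrees in the order [a, b, c, d] gives [2, 2, 2, 2]; set D = diag(2, 2, 2, 2) and form L = D - A. L is symmetric positive semidefinite, so every eigenvalue is real and nonnegative.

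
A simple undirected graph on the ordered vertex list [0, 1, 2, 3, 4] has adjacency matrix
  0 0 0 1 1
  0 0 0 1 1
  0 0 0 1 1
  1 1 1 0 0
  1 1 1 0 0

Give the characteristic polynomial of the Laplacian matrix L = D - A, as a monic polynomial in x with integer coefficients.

x^5 - 12x^4 + 51x^3 - 92x^2 + 60x

Reading degrees in the order [0, 1, 2, 3, 4] gives [2, 2, 2, 3, 3]; set D = diag(2, 2, 2, 3, 3) and form L = D - A. Computing det(xI - L) by cofactor expansion (or equivalently via sum-over-permutations) gives x^5 - 12x^4 + 51x^3 - 92x^2 + 60x. The constant term is 0 because L is singular (the all-ones vector lies in its kernel). By the matrix-tree theorem the graph has (1/5) * product of the nonzero eigenvalues = 12 spanning trees.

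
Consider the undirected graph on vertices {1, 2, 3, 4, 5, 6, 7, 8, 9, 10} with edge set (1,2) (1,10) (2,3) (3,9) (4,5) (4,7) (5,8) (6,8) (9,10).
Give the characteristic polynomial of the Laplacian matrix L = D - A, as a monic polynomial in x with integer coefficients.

x^10 - 18x^9 + 136x^8 - 560x^7 + 1365x^6 - 2000x^5 + 1700x^4 - 750x^3 + 125x^2

With the vertex order [1, 2, 3, 4, 5, 6, 7, 8, 9, 10], the degrees are [2, 2, 2, 2, 2, 1, 1, 2, 2, 2], giving D = diag(2, 2, 2, 2, 2, 1, 1, 2, 2, 2) and L = D - A. Computing det(xI - L) by cofactor expansion (or equivalently via sum-over-permutations) gives x^10 - 18x^9 + 136x^8 - 560x^7 + 1365x^6 - 2000x^5 + 1700x^4 - 750x^3 + 125x^2. The coefficient of x^9 equals -trace(L) = -18, matching the sum of degrees. The largest eigenvalue, 3.6180, is at most the vertex count 10.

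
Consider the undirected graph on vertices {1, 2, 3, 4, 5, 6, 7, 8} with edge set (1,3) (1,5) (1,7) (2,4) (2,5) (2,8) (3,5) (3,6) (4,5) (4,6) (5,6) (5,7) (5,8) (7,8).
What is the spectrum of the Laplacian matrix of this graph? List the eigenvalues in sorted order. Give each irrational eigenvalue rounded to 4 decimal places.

[0, 1.7530, 1.7530, 3.4450, 3.4450, 4.8019, 4.8019, 8]

Each diagonal entry of L is the vertex degree and each off-diagonal entry is -1 where an edge is present, 0 otherwise; in the order [1, 2, 3, 4, 5, 6, 7, 8] the diagonal is [3, 3, 3, 3, 7, 3, 3, 3]. L is symmetric positive semidefinite, so every eigenvalue is real and nonnegative. There is one zero in the spectrum, matching the 1 component. The eigenvalues sum to 28, which equals trace(L) = 2|E|.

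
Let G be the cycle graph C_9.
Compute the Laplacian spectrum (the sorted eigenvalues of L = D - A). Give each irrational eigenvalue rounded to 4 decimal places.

The graph has 9 vertices and degree multiset [2, 2, 2, 2, 2, 2, 2, 2, 2]; D is the diagonal matrix of degrees and L = D - A. Since every row of L sums to 0, the all-ones vector is in the kernel and 0 is an eigenvalue. The single zero eigenvalue shows the graph is connected. By the matrix-tree theorem the graph has (1/9) * product of the nonzero eigenvalues = 9 spanning trees. There is one zero in the spectrum, matching the 1 component.

[0, 0.4679, 0.4679, 1.6527, 1.6527, 3, 3, 3.8794, 3.8794]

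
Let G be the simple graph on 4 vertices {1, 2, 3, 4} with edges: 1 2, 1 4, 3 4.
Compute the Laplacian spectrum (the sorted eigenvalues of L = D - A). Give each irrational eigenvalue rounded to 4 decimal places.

Reading degrees in the order [1, 2, 3, 4] gives [2, 1, 1, 2]; set D = diag(2, 1, 1, 2) and form L = D - A. The multiplicity of 0 as a Laplacian eigenvalue equals the number of connected components. The single zero eigenvalue shows the graph is connected. The eigenvalues sum to 6, which equals trace(L) = 2|E|. There is one zero in the spectrum, matching the 1 component.

[0, 0.5858, 2, 3.4142]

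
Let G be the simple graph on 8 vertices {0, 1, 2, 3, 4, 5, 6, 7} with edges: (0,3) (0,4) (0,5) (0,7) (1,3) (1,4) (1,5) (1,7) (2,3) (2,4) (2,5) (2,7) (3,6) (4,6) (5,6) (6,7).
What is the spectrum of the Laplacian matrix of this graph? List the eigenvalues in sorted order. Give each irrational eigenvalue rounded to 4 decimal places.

Reading degrees in the order [0, 1, 2, 3, 4, 5, 6, 7] gives [4, 4, 4, 4, 4, 4, 4, 4]; set D = diag(4, 4, 4, 4, 4, 4, 4, 4) and form L = D - A. The multiplicity of 0 as a Laplacian eigenvalue equals the number of connected components. The single zero eigenvalue shows the graph is connected.

[0, 4, 4, 4, 4, 4, 4, 8]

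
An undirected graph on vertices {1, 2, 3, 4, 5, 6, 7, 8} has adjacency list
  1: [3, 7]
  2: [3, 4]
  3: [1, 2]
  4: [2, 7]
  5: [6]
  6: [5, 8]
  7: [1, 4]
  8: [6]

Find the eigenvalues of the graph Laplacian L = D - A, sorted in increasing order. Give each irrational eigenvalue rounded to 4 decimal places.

Reading degrees in the order [1, 2, 3, 4, 5, 6, 7, 8] gives [2, 2, 2, 2, 1, 2, 2, 1]; set D = diag(2, 2, 2, 2, 1, 2, 2, 1) and form L = D - A. The multiplicity of 0 as a Laplacian eigenvalue equals the number of connected components. The 2 zero eigenvalues correspond to the 2 connected components. There are 2 zeros in the spectrum, matching the 2 components.

[0, 0, 1, 1.3820, 1.3820, 3, 3.6180, 3.6180]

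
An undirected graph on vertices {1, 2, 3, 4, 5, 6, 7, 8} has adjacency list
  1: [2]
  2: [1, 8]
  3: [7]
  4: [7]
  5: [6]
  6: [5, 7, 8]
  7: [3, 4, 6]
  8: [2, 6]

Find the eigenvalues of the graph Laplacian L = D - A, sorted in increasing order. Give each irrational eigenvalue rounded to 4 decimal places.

Reading degrees in the order [1, 2, 3, 4, 5, 6, 7, 8] gives [1, 2, 1, 1, 1, 3, 3, 2]; set D = diag(1, 2, 1, 1, 1, 3, 3, 2) and form L = D - A. L is symmetric positive semidefinite, so every eigenvalue is real and nonnegative. The single zero eigenvalue shows the graph is connected. The eigenvalues sum to 14, which equals trace(L) = 2|E|.

[0, 0.2243, 0.5858, 1, 1.4108, 2.7237, 3.4142, 4.6412]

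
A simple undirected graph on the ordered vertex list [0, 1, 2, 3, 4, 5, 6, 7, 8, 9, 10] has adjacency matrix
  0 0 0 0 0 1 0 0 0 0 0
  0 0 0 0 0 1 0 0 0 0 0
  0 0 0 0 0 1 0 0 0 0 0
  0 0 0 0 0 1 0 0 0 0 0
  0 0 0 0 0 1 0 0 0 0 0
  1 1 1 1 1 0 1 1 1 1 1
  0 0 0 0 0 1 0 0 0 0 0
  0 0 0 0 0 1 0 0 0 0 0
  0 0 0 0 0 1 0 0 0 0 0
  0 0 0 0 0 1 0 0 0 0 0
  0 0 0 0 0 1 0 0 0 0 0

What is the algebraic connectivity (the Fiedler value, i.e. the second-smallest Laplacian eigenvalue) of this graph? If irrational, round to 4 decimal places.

1

With the vertex order [0, 1, 2, 3, 4, 5, 6, 7, 8, 9, 10], the degrees are [1, 1, 1, 1, 1, 10, 1, 1, 1, 1, 1], giving D = diag(1, 1, 1, 1, 1, 10, 1, 1, 1, 1, 1) and L = D - A. The sorted Laplacian eigenvalues are [0, 1, 1, 1, 1, 1, 1, 1, 1, 1, 11]; the algebraic connectivity is the second entry, 1. By the matrix-tree theorem the graph has (1/11) * product of the nonzero eigenvalues = 1 spanning tree.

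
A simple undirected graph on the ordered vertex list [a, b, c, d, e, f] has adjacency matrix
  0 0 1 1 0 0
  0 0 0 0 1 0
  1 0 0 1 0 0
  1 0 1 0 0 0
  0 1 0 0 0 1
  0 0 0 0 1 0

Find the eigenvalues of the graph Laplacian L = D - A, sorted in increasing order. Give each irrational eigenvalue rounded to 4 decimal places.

[0, 0, 1, 3, 3, 3]

With the vertex order [a, b, c, d, e, f], the degrees are [2, 1, 2, 2, 2, 1], giving D = diag(2, 1, 2, 2, 2, 1) and L = D - A. Since every row of L sums to 0, the all-ones vector is in the kernel and 0 is an eigenvalue. The 2 zero eigenvalues correspond to the 2 connected components. The largest eigenvalue, 3, is at most the vertex count 6.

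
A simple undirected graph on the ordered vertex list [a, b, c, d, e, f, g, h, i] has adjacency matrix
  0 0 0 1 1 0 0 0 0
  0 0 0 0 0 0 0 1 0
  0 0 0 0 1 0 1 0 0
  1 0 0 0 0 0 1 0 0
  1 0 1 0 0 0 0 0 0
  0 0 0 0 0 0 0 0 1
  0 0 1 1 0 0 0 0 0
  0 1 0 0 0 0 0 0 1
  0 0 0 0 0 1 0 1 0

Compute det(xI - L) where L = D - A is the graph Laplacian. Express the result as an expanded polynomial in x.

x^9 - 16x^8 + 105x^7 - 364x^6 + 715x^5 - 790x^4 + 450x^3 - 100x^2

With the vertex order [a, b, c, d, e, f, g, h, i], the degrees are [2, 1, 2, 2, 2, 1, 2, 2, 2], giving D = diag(2, 1, 2, 2, 2, 1, 2, 2, 2) and L = D - A. Computing det(xI - L) by cofactor expansion (or equivalently via sum-over-permutations) gives x^9 - 16x^8 + 105x^7 - 364x^6 + 715x^5 - 790x^4 + 450x^3 - 100x^2. The constant term is 0 because L is singular (the all-ones vector lies in its kernel). The eigenvalues sum to 16, which equals trace(L) = 2|E|.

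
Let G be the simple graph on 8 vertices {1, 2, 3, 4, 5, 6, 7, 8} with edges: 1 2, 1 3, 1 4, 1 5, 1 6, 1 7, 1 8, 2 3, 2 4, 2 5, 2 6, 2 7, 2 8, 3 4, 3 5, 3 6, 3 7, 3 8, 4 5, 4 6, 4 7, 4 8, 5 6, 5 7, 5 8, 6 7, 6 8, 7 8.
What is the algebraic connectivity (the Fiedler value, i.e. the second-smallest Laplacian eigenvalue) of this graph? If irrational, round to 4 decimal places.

With the vertex order [1, 2, 3, 4, 5, 6, 7, 8], the degrees are [7, 7, 7, 7, 7, 7, 7, 7], giving D = diag(7, 7, 7, 7, 7, 7, 7, 7) and L = D - A. The smallest Laplacian eigenvalue is always 0. The next one, lambda_2 = 8, measures how hard the graph is to disconnect: larger values mean better connectivity. By the matrix-tree theorem the graph has (1/8) * product of the nonzero eigenvalues = 262144 spanning trees. There is one zero in the spectrum, matching the 1 component.

8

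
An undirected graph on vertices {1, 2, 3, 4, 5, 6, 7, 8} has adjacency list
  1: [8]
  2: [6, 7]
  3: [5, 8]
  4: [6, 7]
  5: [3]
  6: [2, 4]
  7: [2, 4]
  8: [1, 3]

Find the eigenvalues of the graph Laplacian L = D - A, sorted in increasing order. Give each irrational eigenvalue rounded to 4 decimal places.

[0, 0, 0.5858, 2, 2, 2, 3.4142, 4]

Reading degrees in the order [1, 2, 3, 4, 5, 6, 7, 8] gives [1, 2, 2, 2, 1, 2, 2, 2]; set D = diag(1, 2, 2, 2, 1, 2, 2, 2) and form L = D - A. Diagonalising L (or applying a numerical eigensolver to the 8x8 matrix) gives the spectrum above. The 2 zero eigenvalues correspond to the 2 connected components. The largest eigenvalue, 4, is at most the vertex count 8. There are 2 zeros in the spectrum, matching the 2 components.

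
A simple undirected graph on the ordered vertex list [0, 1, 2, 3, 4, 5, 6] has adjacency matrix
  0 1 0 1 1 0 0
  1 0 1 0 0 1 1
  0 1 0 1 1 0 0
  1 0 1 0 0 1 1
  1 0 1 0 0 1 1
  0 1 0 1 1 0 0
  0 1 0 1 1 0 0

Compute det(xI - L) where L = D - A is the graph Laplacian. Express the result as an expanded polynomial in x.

x^7 - 24x^6 + 234x^5 - 1192x^4 + 3357x^3 - 4968x^2 + 3024x

With the vertex order [0, 1, 2, 3, 4, 5, 6], the degrees are [3, 4, 3, 4, 4, 3, 3], giving D = diag(3, 4, 3, 4, 4, 3, 3) and L = D - A. L has integer entries, so p(x) = det(xI - L) has integer coefficients. Expanding the determinant yields x^7 - 24x^6 + 234x^5 - 1192x^4 + 3357x^3 - 4968x^2 + 3024x. Since p(0) = det(-L) = 0, x divides p(x). The largest eigenvalue, 7, is at most the vertex count 7. By the matrix-tree theorem the graph has (1/7) * product of the nonzero eigenvalues = 432 spanning trees.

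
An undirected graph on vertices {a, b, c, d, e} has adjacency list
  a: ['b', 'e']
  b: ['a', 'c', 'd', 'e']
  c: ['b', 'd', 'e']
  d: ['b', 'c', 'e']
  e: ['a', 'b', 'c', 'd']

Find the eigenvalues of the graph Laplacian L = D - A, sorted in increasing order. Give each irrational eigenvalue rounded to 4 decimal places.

[0, 2, 4, 5, 5]

Reading degrees in the order [a, b, c, d, e] gives [2, 4, 3, 3, 4]; set D = diag(2, 4, 3, 3, 4) and form L = D - A. The multiplicity of 0 as a Laplacian eigenvalue equals the number of connected components.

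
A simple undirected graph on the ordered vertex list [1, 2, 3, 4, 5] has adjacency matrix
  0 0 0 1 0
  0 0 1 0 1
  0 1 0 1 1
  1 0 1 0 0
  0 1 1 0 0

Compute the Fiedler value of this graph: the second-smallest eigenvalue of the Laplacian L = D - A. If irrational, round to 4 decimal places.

0.5188

With the vertex order [1, 2, 3, 4, 5], the degrees are [1, 2, 3, 2, 2], giving D = diag(1, 2, 3, 2, 2) and L = D - A. Computing the eigenvalues of L and sorting gives [0, 0.5188, 2.3111, 3, 4.1701]. The Fiedler value lambda_2 = 0.5188 is strictly positive, so the graph is connected.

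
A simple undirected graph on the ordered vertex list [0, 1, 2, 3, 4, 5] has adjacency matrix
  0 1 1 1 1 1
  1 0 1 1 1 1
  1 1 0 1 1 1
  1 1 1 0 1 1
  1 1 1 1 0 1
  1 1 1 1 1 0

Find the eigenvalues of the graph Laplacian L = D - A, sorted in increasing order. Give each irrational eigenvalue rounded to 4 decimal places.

[0, 6, 6, 6, 6, 6]

With the vertex order [0, 1, 2, 3, 4, 5], the degrees are [5, 5, 5, 5, 5, 5], giving D = diag(5, 5, 5, 5, 5, 5) and L = D - A. The multiplicity of 0 as a Laplacian eigenvalue equals the number of connected components. The single zero eigenvalue shows the graph is connected. The largest eigenvalue, 6, is at most the vertex count 6.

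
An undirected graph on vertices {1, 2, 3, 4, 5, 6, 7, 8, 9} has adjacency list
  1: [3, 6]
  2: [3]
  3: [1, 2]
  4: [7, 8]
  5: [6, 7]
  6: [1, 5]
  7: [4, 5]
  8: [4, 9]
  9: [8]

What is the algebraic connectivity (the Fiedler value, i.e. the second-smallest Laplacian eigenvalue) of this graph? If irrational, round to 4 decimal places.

0.1206

Each diagonal entry of L is the vertex degree and each off-diagonal entry is -1 where an edge is present, 0 otherwise; in the order [1, 2, 3, 4, 5, 6, 7, 8, 9] the diagonal is [2, 1, 2, 2, 2, 2, 2, 2, 1]. The sorted Laplacian eigenvalues are [0, 0.1206, 0.4679, 1, 1.6527, 2.3473, 3, 3.5321, 3.8794]; the algebraic connectivity is the second entry, 0.1206. The eigenvalues sum to 16, which equals trace(L) = 2|E|.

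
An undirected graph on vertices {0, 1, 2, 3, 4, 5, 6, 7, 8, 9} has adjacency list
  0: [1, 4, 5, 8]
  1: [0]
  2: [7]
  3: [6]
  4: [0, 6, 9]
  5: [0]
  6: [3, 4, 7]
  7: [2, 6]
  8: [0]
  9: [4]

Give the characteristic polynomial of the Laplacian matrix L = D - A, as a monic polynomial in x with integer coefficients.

With the vertex order [0, 1, 2, 3, 4, 5, 6, 7, 8, 9], the degrees are [4, 1, 1, 1, 3, 1, 3, 2, 1, 1], giving D = diag(4, 1, 1, 1, 3, 1, 3, 2, 1, 1) and L = D - A. L has integer entries, so p(x) = det(xI - L) has integer coefficients. Expanding the determinant yields x^10 - 18x^9 + 131x^8 - 502x^7 + 1110x^6 - 1464x^5 + 1150x^4 - 516x^3 + 118x^2 - 10x. Since p(0) = det(-L) = 0, x divides p(x). By the matrix-tree theorem the graph has (1/10) * product of the nonzero eigenvalues = 1 spanning tree. The eigenvalues sum to 18, which equals trace(L) = 2|E|.

x^10 - 18x^9 + 131x^8 - 502x^7 + 1110x^6 - 1464x^5 + 1150x^4 - 516x^3 + 118x^2 - 10x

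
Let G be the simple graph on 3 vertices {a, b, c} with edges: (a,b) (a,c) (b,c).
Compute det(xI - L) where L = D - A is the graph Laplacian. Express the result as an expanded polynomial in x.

Reading degrees in the order [a, b, c] gives [2, 2, 2]; set D = diag(2, 2, 2) and form L = D - A. L has integer entries, so p(x) = det(xI - L) has integer coefficients. Expanding the determinant yields x^3 - 6x^2 + 9x. The constant term is 0 because L is singular (the all-ones vector lies in its kernel). The eigenvalues sum to 6, which equals trace(L) = 2|E|.

x^3 - 6x^2 + 9x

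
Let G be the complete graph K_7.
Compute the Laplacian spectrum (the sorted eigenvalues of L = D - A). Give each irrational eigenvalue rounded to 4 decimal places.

[0, 7, 7, 7, 7, 7, 7]

The graph has 7 vertices and degree multiset [6, 6, 6, 6, 6, 6, 6]; D is the diagonal matrix of degrees and L = D - A. L is symmetric positive semidefinite, so every eigenvalue is real and nonnegative. The single zero eigenvalue shows the graph is connected.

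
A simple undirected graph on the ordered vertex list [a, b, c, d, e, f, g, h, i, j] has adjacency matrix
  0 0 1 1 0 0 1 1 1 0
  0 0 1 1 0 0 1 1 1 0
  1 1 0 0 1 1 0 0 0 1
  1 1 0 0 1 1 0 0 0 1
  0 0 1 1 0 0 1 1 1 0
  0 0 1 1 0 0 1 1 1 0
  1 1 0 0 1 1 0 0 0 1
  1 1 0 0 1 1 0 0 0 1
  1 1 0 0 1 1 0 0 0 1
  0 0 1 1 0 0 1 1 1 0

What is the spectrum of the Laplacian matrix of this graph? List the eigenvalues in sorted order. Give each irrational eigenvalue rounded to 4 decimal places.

[0, 5, 5, 5, 5, 5, 5, 5, 5, 10]

Reading degrees in the order [a, b, c, d, e, f, g, h, i, j] gives [5, 5, 5, 5, 5, 5, 5, 5, 5, 5]; set D = diag(5, 5, 5, 5, 5, 5, 5, 5, 5, 5) and form L = D - A. L is symmetric positive semidefinite, so every eigenvalue is real and nonnegative. The single zero eigenvalue shows the graph is connected. By the matrix-tree theorem the graph has (1/10) * product of the nonzero eigenvalues = 390625 spanning trees.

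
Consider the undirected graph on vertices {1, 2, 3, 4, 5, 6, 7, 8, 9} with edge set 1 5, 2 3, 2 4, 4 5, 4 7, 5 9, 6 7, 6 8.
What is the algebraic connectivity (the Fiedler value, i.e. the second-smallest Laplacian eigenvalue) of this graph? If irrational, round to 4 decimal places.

With the vertex order [1, 2, 3, 4, 5, 6, 7, 8, 9], the degrees are [1, 2, 1, 3, 3, 2, 2, 1, 1], giving D = diag(1, 2, 1, 3, 3, 2, 2, 1, 1) and L = D - A. The sorted Laplacian eigenvalues are [0, 0.2217, 0.3327, 1, 1.1923, 2.1071, 3, 3.4413, 4.7049]; the algebraic connectivity is the second entry, 0.2217.

0.2217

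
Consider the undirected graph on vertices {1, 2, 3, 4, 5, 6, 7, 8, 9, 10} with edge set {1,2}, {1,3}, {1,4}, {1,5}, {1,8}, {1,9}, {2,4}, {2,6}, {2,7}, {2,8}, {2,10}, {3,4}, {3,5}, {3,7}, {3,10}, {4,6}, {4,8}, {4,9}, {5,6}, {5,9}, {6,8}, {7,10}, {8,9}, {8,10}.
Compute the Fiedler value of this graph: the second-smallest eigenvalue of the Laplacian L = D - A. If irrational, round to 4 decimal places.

Reading degrees in the order [1, 2, 3, 4, 5, 6, 7, 8, 9, 10] gives [6, 6, 5, 6, 4, 4, 3, 6, 4, 4]; set D = diag(6, 6, 5, 6, 4, 4, 3, 6, 4, 4) and form L = D - A. The smallest Laplacian eigenvalue is always 0. The next one, lambda_2 = 2.0031, measures how hard the graph is to disconnect: larger values mean better connectivity. The largest eigenvalue, 8.0508, is at most the vertex count 10. There is one zero in the spectrum, matching the 1 component.

2.0031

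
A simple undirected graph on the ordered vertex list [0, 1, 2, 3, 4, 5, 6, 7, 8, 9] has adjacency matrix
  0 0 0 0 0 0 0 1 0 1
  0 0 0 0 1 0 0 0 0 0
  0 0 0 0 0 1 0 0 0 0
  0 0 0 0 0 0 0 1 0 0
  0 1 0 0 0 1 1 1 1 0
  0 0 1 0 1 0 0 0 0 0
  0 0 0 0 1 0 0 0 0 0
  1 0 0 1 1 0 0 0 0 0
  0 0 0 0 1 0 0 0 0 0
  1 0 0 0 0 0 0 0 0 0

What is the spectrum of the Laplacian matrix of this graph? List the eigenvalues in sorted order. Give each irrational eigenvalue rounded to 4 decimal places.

[0, 0.2357, 0.5027, 0.6782, 1, 1, 2.1648, 2.4725, 3.7543, 6.1917]

With the vertex order [0, 1, 2, 3, 4, 5, 6, 7, 8, 9], the degrees are [2, 1, 1, 1, 5, 2, 1, 3, 1, 1], giving D = diag(2, 1, 1, 1, 5, 2, 1, 3, 1, 1) and L = D - A. The multiplicity of 0 as a Laplacian eigenvalue equals the number of connected components. The single zero eigenvalue shows the graph is connected. By the matrix-tree theorem the graph has (1/10) * product of the nonzero eigenvalues = 1 spanning tree.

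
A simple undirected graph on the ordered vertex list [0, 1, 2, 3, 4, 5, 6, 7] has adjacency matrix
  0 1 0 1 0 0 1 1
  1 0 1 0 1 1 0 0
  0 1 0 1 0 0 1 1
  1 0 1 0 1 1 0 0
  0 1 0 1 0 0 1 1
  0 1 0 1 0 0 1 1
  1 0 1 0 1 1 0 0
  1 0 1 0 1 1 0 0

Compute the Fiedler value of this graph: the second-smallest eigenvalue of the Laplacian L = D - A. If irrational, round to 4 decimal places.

4

Reading degrees in the order [0, 1, 2, 3, 4, 5, 6, 7] gives [4, 4, 4, 4, 4, 4, 4, 4]; set D = diag(4, 4, 4, 4, 4, 4, 4, 4) and form L = D - A. The sorted Laplacian eigenvalues are [0, 4, 4, 4, 4, 4, 4, 8]; the algebraic connectivity is the second entry, 4. There is one zero in the spectrum, matching the 1 component. The largest eigenvalue, 8, is at most the vertex count 8.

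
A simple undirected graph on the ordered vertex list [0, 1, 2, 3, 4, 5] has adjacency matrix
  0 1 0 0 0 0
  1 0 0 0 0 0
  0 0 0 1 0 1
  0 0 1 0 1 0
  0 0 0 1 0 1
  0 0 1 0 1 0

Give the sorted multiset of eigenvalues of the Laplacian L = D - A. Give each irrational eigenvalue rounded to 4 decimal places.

With the vertex order [0, 1, 2, 3, 4, 5], the degrees are [1, 1, 2, 2, 2, 2], giving D = diag(1, 1, 2, 2, 2, 2) and L = D - A. Since every row of L sums to 0, the all-ones vector is in the kernel and 0 is an eigenvalue. The 2 zero eigenvalues correspond to the 2 connected components.

[0, 0, 2, 2, 2, 4]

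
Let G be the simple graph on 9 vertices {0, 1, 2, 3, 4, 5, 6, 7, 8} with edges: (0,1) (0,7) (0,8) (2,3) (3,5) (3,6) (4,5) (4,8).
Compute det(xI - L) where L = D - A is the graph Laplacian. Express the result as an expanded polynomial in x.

x^9 - 16x^8 + 103x^7 - 344x^6 + 644x^5 - 684x^4 + 395x^3 - 108x^2 + 9x

Reading degrees in the order [0, 1, 2, 3, 4, 5, 6, 7, 8] gives [3, 1, 1, 3, 2, 2, 1, 1, 2]; set D = diag(3, 1, 1, 3, 2, 2, 1, 1, 2) and form L = D - A. Computing det(xI - L) by cofactor expansion (or equivalently via sum-over-permutations) gives x^9 - 16x^8 + 103x^7 - 344x^6 + 644x^5 - 684x^4 + 395x^3 - 108x^2 + 9x. The coefficient of x^8 equals -trace(L) = -16, matching the sum of degrees. The eigenvalues sum to 16, which equals trace(L) = 2|E|.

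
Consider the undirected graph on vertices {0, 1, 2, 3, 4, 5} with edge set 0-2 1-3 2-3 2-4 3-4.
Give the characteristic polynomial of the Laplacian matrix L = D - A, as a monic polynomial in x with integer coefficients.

Reading degrees in the order [0, 1, 2, 3, 4, 5] gives [1, 1, 3, 3, 2, 0]; set D = diag(1, 1, 3, 3, 2, 0) and form L = D - A. Computing det(xI - L) by cofactor expansion (or equivalently via sum-over-permutations) gives x^6 - 10x^5 + 33x^4 - 40x^3 + 15x^2. The constant term is 0 because L is singular (the all-ones vector lies in its kernel).

x^6 - 10x^5 + 33x^4 - 40x^3 + 15x^2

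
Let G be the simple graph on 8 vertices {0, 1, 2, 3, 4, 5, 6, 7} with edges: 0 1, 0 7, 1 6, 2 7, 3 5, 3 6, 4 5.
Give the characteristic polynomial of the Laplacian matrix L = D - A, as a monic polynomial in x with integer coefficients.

With the vertex order [0, 1, 2, 3, 4, 5, 6, 7], the degrees are [2, 2, 1, 2, 1, 2, 2, 2], giving D = diag(2, 2, 1, 2, 1, 2, 2, 2) and L = D - A. L has integer entries, so p(x) = det(xI - L) has integer coefficients. Expanding the determinant yields x^8 - 14x^7 + 78x^6 - 220x^5 + 330x^4 - 252x^3 + 84x^2 - 8x. Since p(0) = det(-L) = 0, x divides p(x). There is one zero in the spectrum, matching the 1 component. By the matrix-tree theorem the graph has (1/8) * product of the nonzero eigenvalues = 1 spanning tree.

x^8 - 14x^7 + 78x^6 - 220x^5 + 330x^4 - 252x^3 + 84x^2 - 8x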